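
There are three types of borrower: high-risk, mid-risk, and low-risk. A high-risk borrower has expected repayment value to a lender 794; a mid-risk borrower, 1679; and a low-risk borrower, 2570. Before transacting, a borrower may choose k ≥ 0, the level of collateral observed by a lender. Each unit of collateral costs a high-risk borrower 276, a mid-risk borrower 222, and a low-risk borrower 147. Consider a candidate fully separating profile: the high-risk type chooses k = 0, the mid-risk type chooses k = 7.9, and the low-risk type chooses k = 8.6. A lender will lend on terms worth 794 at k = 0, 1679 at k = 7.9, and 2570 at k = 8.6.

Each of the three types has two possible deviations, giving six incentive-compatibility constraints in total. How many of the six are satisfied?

4

Low-risk (own payoff 2570 − 147×8.6 = 1305.8): to k=0 gives 794 → no gain ✓; to k=7.9 gives 1679 − 147×7.9 = 517.7 → no gain ✓.
High-risk (own payoff 794): to k=7.9 gives 1679 − 276×7.9 = -501.4 → no gain ✓; to k=8.6 gives 2570 − 276×8.6 = 196.4 → no gain ✓.
Mid-risk (own payoff 1679 − 222×7.9 = -74.8): to k=0 gives 794 → profitable ✗; to k=8.6 gives 2570 − 222×8.6 = 660.8 → profitable ✗.
4 of the 6 constraints hold; not an equilibrium.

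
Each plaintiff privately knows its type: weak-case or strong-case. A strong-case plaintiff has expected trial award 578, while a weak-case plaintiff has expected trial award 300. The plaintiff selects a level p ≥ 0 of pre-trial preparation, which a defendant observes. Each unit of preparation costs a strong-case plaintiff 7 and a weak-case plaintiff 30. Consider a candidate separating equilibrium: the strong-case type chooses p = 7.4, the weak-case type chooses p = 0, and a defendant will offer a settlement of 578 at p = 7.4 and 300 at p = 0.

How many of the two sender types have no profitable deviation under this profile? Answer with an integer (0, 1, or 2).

1

Weak-case type: stay at 0 → 300; mimic → 578 − 30 × 7.4 = 356. IC fails (300 < 356).
Strong-case type: signal → 578 − 7 × 7.4 = 526.2; deviate to 0 → 300. IC holds (526.2 ≥ 300).
1 of 2 constraints hold, so this profile is not an equilibrium.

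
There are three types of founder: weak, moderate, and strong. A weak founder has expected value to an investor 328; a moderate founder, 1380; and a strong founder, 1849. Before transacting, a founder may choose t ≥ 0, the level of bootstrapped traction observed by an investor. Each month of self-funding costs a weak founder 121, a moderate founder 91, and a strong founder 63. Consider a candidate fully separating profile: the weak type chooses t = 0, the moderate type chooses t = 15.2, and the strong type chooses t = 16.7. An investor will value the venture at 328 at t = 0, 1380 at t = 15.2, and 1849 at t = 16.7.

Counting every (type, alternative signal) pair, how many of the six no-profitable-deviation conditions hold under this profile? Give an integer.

Moderate (own payoff 1380 − 91×15.2 = -3.2): to t=0 gives 328 → profitable ✗; to t=16.7 gives 1849 − 91×16.7 = 329.3 → profitable ✗.
Weak (own payoff 328): to t=15.2 gives 1380 − 121×15.2 = -459.2 → no gain ✓; to t=16.7 gives 1849 − 121×16.7 = -171.7 → no gain ✓.
Strong (own payoff 1849 − 63×16.7 = 796.9): to t=0 gives 328 → no gain ✓; to t=15.2 gives 1380 − 63×15.2 = 422.4 → no gain ✓.
4 of the 6 constraints hold; not an equilibrium.

4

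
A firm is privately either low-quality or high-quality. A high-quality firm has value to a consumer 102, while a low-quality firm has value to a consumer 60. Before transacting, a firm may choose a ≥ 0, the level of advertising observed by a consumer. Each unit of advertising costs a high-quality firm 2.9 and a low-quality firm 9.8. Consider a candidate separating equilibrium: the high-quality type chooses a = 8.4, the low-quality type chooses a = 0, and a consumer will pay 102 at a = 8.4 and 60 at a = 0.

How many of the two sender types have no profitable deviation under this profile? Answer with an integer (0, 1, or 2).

Low-quality type: stay at 0 → 60; mimic → 102 − 9.8 × 8.4 = 19.68. IC holds (60 ≥ 19.68).
High-quality type: signal → 102 − 2.9 × 8.4 = 77.64; deviate to 0 → 60. IC holds (77.64 ≥ 60).
2 of 2 constraints hold, so this is a separating equilibrium.

2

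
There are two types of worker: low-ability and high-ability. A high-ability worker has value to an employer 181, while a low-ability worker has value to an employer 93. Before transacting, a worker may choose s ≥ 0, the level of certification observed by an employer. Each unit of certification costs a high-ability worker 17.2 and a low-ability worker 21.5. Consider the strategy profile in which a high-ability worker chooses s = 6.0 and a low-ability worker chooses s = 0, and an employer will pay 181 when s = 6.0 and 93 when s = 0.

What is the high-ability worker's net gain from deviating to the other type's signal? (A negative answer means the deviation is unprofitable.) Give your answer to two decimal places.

Playing s = 6.0 the high-ability worker receives 181 − 17.2 × 6.0 = 77.8.
Deviating to s = 0 yields 93 instead.
Gain from deviating: 93 − 77.8 = 15.20.
The gain is positive, so the high-ability type's incentive-compatibility constraint is violated — this profile is not a separating equilibrium.

15.20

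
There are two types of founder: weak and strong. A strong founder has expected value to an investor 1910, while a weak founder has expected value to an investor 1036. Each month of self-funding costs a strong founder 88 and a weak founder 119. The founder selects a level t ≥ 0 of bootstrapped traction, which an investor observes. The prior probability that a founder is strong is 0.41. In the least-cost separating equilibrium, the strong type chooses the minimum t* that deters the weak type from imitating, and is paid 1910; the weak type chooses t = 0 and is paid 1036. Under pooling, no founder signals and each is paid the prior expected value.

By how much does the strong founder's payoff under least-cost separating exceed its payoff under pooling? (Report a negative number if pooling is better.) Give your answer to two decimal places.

-130.66

Least-cost separating signal: t* solves 1036 = 1910 − 119·t*, so t* = (1910 − 1036)/119 ≈ 7.3445.
Strong type's separating payoff: 1910 − 88 × t* = 1910 − 88 × (1910 − 1036)/119 = 1910 − 76912/119 ≈ 1263.6807.
Pooling payoff: 0.41 × 1910 + 0.59 × 1036 = 1394.34.
Difference: 1263.6807 − 1394.34 = -130.6593, i.e. -130.66 to two decimal places.
The strong type would prefer the pooling outcome.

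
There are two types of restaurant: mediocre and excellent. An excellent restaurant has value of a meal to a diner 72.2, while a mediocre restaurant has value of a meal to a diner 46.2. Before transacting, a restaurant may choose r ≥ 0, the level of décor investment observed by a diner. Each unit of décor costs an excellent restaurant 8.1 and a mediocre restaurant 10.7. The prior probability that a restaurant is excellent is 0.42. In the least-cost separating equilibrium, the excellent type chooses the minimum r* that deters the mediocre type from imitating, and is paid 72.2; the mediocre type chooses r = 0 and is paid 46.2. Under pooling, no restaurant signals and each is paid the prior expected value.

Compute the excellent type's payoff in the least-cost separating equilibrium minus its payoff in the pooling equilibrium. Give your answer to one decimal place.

Least-cost separating signal: r* solves 46.2 = 72.2 − 10.7·r*, so r* = (72.2 − 46.2)/10.7 ≈ 2.4299.
Excellent type's separating payoff: 72.2 − 8.1 × r* = 72.2 − 8.1 × (72.2 − 46.2)/10.7 = 72.2 − 210.6/10.7 ≈ 52.518.
Pooling payoff: 0.42 × 72.2 + 0.58 × 46.2 = 57.12.
Difference: 52.518 − 57.12 = -4.602, i.e. -4.6 to one decimal place.
The excellent type would prefer the pooling outcome.

-4.6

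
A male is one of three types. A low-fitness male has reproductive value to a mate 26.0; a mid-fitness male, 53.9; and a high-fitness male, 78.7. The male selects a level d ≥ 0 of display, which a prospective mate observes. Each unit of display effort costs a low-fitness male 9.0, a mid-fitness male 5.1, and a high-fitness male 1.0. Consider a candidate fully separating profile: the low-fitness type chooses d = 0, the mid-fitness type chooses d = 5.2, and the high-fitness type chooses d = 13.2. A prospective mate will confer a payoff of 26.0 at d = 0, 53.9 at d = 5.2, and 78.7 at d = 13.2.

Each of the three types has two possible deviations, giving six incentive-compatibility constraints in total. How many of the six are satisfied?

6

Low-fitness (own payoff 26.0): to d=5.2 gives 53.9 − 9.0×5.2 = 7.1 → no gain ✓; to d=13.2 gives 78.7 − 9.0×13.2 = -40.1 → no gain ✓.
Mid-fitness (own payoff 53.9 − 5.1×5.2 = 27.38): to d=0 gives 26.0 → no gain ✓; to d=13.2 gives 78.7 − 5.1×13.2 = 11.38 → no gain ✓.
High-fitness (own payoff 78.7 − 1.0×13.2 = 65.5): to d=0 gives 26.0 → no gain ✓; to d=5.2 gives 53.9 − 1.0×5.2 = 48.7 → no gain ✓.
6 of the 6 constraints hold; this profile is a separating equilibrium.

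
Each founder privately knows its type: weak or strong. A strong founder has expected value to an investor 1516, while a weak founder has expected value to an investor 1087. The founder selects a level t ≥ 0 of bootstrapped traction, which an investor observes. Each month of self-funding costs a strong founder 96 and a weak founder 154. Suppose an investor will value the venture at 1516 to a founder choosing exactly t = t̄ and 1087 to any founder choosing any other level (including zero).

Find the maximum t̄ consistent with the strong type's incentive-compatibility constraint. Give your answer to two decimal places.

Choosing t̄ yields the strong type 1516 − 96·t̄; choosing zero yields 1087.
The strong type is indifferent at 1516 − 96·t̄ = 1087, i.e. t̄ = (1516 − 1087) / 96 ≈ 4.47.
For any t̄ above 4.47 the strong type would rather pool at zero, so separation collapses.

4.47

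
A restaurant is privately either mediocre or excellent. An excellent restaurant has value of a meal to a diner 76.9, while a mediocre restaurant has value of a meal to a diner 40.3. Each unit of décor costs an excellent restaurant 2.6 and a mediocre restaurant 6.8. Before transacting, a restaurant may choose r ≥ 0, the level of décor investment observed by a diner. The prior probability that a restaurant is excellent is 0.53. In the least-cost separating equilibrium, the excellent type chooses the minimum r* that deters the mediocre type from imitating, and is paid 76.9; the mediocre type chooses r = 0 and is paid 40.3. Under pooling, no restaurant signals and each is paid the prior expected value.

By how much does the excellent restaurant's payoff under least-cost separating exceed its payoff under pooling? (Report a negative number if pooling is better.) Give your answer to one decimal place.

3.2

Least-cost separating signal: r* solves 40.3 = 76.9 − 6.8·r*, so r* = (76.9 − 40.3)/6.8 ≈ 5.3824.
Excellent type's separating payoff: 76.9 − 2.6 × r* = 76.9 − 2.6 × (76.9 − 40.3)/6.8 = 76.9 − 95.16/6.8 ≈ 62.906.
Pooling payoff: 0.53 × 76.9 + 0.47 × 40.3 = 59.698.
Difference: 62.906 − 59.698 = 3.208, i.e. 3.2 to one decimal place.
The excellent type prefers to separate.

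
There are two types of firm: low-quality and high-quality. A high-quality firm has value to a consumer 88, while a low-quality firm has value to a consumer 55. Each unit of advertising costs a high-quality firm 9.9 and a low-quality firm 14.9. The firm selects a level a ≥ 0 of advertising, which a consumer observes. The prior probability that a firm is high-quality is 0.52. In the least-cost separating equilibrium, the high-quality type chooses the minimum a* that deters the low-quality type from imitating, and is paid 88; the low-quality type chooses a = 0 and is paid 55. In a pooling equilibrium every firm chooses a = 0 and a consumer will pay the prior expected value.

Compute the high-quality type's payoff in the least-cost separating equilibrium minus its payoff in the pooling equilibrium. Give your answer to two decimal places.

Least-cost separating signal: a* solves 55 = 88 − 14.9·a*, so a* = (88 − 55)/14.9 ≈ 2.2148.
High-quality type's separating payoff: 88 − 9.9 × a* = 88 − 9.9 × (88 − 55)/14.9 = 88 − 326.7/14.9 ≈ 66.0738.
Pooling payoff: 0.52 × 88 + 0.48 × 55 = 72.16.
Difference: 66.0738 − 72.16 = -6.0862, i.e. -6.09 to two decimal places.
The high-quality type would prefer the pooling outcome.

-6.09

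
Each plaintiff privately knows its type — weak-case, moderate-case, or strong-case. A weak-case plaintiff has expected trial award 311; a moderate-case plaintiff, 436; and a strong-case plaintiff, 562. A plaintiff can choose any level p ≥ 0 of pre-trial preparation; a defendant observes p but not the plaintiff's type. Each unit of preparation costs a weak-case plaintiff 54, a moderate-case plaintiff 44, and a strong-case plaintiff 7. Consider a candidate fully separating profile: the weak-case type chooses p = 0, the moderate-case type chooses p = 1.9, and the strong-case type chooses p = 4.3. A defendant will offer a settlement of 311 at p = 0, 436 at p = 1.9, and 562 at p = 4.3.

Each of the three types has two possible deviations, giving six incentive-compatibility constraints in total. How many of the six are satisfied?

3

Strong-case (own payoff 562 − 7×4.3 = 531.9): to p=0 gives 311 → no gain ✓; to p=1.9 gives 436 − 7×1.9 = 422.7 → no gain ✓.
Weak-case (own payoff 311): to p=1.9 gives 436 − 54×1.9 = 333.4 → profitable ✗; to p=4.3 gives 562 − 54×4.3 = 329.8 → profitable ✗.
Moderate-case (own payoff 436 − 44×1.9 = 352.4): to p=0 gives 311 → no gain ✓; to p=4.3 gives 562 − 44×4.3 = 372.8 → profitable ✗.
3 of the 6 constraints hold; not an equilibrium.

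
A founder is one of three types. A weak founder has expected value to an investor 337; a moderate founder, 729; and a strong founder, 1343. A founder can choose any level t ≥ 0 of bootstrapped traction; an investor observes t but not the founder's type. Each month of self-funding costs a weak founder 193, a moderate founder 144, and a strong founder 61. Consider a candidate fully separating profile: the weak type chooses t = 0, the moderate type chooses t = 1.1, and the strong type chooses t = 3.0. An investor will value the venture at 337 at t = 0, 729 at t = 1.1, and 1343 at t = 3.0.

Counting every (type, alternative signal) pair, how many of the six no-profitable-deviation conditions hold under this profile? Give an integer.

3

Moderate (own payoff 729 − 144×1.1 = 570.6): to t=0 gives 337 → no gain ✓; to t=3.0 gives 1343 − 144×3.0 = 911 → profitable ✗.
Strong (own payoff 1343 − 61×3.0 = 1160): to t=0 gives 337 → no gain ✓; to t=1.1 gives 729 − 61×1.1 = 661.9 → no gain ✓.
Weak (own payoff 337): to t=1.1 gives 729 − 193×1.1 = 516.7 → profitable ✗; to t=3.0 gives 1343 − 193×3.0 = 764 → profitable ✗.
3 of the 6 constraints hold; not an equilibrium.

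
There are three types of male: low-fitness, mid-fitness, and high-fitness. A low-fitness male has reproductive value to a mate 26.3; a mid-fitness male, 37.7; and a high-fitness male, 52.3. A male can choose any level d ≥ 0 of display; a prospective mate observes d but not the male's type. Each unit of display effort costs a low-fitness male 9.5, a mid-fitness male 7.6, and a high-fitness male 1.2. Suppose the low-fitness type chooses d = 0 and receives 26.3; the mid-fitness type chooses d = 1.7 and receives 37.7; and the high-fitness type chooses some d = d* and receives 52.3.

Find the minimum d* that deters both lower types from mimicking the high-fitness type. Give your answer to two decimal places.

3.62

Low-fitness type (on-path payoff 26.3) won't mimic when 26.3 ≥ 52.3 − 9.5·d*, i.e. d* ≥ 2.74.
Mid-fitness type (on-path payoff 37.7 − 7.6×1.7 = 24.78) won't mimic when 24.78 ≥ 52.3 − 7.6·d*, i.e. d* ≥ 3.62.
Both must hold, so d* = max(2.74, 3.62) = 3.62. The mid-fitness type's constraint binds.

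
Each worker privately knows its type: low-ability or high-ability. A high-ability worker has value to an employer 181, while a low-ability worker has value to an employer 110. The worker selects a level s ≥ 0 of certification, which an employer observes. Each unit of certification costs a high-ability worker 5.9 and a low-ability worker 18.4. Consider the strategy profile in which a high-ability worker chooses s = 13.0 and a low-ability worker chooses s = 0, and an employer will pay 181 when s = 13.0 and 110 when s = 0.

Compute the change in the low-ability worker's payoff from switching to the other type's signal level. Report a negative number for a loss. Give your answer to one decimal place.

Playing s = 0 the low-ability worker receives 110.
Deviating to s = 13.0 brings payment 181 at cost 18.4 × 13.0 = 239.2, netting -58.2.
Gain from deviating: -58.2 − 110 = -168.2.
The gain is negative, so the low-ability type's incentive-compatibility constraint is satisfied.

-168.2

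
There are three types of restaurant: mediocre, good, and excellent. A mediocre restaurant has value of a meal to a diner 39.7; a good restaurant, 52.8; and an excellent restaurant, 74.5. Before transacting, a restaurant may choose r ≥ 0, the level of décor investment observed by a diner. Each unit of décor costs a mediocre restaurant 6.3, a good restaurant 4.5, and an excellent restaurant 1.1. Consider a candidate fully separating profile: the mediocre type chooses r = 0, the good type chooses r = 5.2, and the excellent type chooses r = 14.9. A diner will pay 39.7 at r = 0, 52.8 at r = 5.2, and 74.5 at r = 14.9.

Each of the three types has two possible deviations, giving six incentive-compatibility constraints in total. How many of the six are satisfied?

Good (own payoff 52.8 − 4.5×5.2 = 29.4): to r=0 gives 39.7 → profitable ✗; to r=14.9 gives 74.5 − 4.5×14.9 = 7.45 → no gain ✓.
Excellent (own payoff 74.5 − 1.1×14.9 = 58.11): to r=0 gives 39.7 → no gain ✓; to r=5.2 gives 52.8 − 1.1×5.2 = 47.08 → no gain ✓.
Mediocre (own payoff 39.7): to r=5.2 gives 52.8 − 6.3×5.2 = 20.04 → no gain ✓; to r=14.9 gives 74.5 − 6.3×14.9 = -19.37 → no gain ✓.
5 of the 6 constraints hold; not an equilibrium.

5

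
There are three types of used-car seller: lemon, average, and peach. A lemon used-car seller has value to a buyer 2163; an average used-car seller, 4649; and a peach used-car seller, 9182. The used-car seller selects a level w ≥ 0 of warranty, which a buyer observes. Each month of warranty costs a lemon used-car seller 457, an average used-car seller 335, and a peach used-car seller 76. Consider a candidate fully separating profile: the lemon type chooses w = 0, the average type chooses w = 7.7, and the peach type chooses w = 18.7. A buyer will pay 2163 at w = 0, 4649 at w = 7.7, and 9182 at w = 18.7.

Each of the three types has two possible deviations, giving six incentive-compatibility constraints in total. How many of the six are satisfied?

Lemon (own payoff 2163): to w=7.7 gives 4649 − 457×7.7 = 1130.1 → no gain ✓; to w=18.7 gives 9182 − 457×18.7 = 636.1 → no gain ✓.
Average (own payoff 4649 − 335×7.7 = 2069.5): to w=0 gives 2163 → profitable ✗; to w=18.7 gives 9182 − 335×18.7 = 2917.5 → profitable ✗.
Peach (own payoff 9182 − 76×18.7 = 7760.8): to w=0 gives 2163 → no gain ✓; to w=7.7 gives 4649 − 76×7.7 = 4063.8 → no gain ✓.
4 of the 6 constraints hold; not an equilibrium.

4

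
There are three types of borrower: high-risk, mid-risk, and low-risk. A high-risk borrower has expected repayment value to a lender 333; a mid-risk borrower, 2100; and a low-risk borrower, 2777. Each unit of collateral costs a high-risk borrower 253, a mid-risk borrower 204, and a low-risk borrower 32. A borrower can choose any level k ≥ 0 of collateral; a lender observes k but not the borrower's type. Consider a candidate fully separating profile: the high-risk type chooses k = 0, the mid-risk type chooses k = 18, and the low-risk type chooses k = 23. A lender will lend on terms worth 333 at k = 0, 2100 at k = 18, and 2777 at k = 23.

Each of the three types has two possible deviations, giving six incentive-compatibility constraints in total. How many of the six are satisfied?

5

Low-risk (own payoff 2777 − 32×23 = 2041): to k=0 gives 333 → no gain ✓; to k=18 gives 2100 − 32×18 = 1524 → no gain ✓.
Mid-risk (own payoff 2100 − 204×18 = -1572): to k=0 gives 333 → profitable ✗; to k=23 gives 2777 − 204×23 = -1915 → no gain ✓.
High-risk (own payoff 333): to k=18 gives 2100 − 253×18 = -2454 → no gain ✓; to k=23 gives 2777 − 253×23 = -3042 → no gain ✓.
5 of the 6 constraints hold; not an equilibrium.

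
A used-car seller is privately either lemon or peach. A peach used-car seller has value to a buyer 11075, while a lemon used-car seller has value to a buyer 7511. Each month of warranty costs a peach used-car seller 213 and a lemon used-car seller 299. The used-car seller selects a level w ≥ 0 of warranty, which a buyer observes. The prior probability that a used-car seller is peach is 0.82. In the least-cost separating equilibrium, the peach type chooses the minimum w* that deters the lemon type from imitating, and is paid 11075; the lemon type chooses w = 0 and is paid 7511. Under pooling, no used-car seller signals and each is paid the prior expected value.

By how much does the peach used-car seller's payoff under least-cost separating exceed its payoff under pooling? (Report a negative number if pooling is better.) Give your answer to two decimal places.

Least-cost separating signal: w* solves 7511 = 11075 − 299·w*, so w* = (11075 − 7511)/299 ≈ 11.9197.
Peach type's separating payoff: 11075 − 213 × w* = 11075 − 213 × (11075 − 7511)/299 = 11075 − 759132/299 ≈ 8536.0970.
Pooling payoff: 0.82 × 11075 + 0.18 × 7511 = 10433.48.
Difference: 8536.0970 − 10433.48 = -1897.383, i.e. -1897.38 to two decimal places.
The peach type would prefer the pooling outcome.

-1897.38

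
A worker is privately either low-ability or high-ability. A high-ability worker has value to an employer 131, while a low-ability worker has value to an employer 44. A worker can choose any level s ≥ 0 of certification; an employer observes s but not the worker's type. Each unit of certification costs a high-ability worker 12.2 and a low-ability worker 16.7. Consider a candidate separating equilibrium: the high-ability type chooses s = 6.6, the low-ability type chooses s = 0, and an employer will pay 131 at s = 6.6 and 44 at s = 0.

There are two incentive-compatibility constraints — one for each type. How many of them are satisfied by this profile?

Low-ability type: stay at 0 → 44; mimic → 131 − 16.7 × 6.6 = 20.78. IC holds (44 ≥ 20.78).
High-ability type: signal → 131 − 12.2 × 6.6 = 50.48; deviate to 0 → 44. IC holds (50.48 ≥ 44).
2 of 2 constraints hold, so this is a separating equilibrium.

2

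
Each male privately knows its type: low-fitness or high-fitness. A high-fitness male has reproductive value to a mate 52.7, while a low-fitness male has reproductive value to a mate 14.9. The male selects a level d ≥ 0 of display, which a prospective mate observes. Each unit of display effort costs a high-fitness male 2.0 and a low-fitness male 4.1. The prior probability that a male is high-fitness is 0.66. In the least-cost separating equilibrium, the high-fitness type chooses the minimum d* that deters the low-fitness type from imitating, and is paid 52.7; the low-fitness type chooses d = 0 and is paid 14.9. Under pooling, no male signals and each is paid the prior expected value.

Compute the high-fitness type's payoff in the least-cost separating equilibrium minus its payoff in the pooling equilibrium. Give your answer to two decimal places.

Least-cost separating signal: d* solves 14.9 = 52.7 − 4.1·d*, so d* = (52.7 − 14.9)/4.1 ≈ 9.2195.
High-fitness type's separating payoff: 52.7 − 2.0 × d* = 52.7 − 2.0 × (52.7 − 14.9)/4.1 = 52.7 − 75.6/4.1 ≈ 34.2610.
Pooling payoff: 0.66 × 52.7 + 0.34 × 14.9 = 39.848.
Difference: 34.2610 − 39.848 = -5.587, i.e. -5.59 to two decimal places.
The high-fitness type would prefer the pooling outcome.

-5.59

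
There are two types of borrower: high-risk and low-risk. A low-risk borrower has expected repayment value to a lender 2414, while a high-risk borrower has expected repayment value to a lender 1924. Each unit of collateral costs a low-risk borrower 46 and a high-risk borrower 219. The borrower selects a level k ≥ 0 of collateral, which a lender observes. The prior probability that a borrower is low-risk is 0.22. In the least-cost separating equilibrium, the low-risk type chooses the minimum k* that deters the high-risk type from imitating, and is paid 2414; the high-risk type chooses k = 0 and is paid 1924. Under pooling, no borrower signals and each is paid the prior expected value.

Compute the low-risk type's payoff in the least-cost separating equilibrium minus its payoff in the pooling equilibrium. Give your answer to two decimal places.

279.28

Least-cost separating signal: k* solves 1924 = 2414 − 219·k*, so k* = (2414 − 1924)/219 ≈ 2.2374.
Low-risk type's separating payoff: 2414 − 46 × k* = 2414 − 46 × (2414 − 1924)/219 = 2414 − 22540/219 ≈ 2311.0776.
Pooling payoff: 0.22 × 2414 + 0.78 × 1924 = 2031.8.
Difference: 2311.0776 − 2031.8 = 279.2776, i.e. 279.28 to two decimal places.
The low-risk type prefers to separate.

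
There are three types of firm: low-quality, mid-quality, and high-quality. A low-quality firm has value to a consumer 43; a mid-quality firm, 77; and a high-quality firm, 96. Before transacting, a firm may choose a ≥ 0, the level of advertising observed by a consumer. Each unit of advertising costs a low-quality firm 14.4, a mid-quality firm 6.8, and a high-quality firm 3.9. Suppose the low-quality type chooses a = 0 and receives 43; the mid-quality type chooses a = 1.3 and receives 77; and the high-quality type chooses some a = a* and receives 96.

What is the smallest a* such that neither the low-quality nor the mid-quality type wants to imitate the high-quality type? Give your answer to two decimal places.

Low-quality type (on-path payoff 43) won't mimic when 43 ≥ 96 − 14.4·a*, i.e. a* ≥ 3.68.
Mid-quality type (on-path payoff 77 − 6.8×1.3 = 68.16) won't mimic when 68.16 ≥ 96 − 6.8·a*, i.e. a* ≥ 4.09.
Both must hold, so a* = max(3.68, 4.09) = 4.09. The mid-quality type's constraint binds.

4.09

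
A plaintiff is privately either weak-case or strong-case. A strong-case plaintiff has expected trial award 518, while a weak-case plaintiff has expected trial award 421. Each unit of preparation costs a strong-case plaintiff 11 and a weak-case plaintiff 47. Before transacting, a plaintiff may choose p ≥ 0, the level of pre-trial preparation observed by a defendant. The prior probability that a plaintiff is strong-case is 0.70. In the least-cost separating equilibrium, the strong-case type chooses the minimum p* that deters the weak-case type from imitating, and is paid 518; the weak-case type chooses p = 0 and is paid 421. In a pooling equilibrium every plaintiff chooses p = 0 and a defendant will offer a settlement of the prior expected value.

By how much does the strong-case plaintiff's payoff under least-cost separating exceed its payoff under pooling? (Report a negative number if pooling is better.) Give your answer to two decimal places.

Least-cost separating signal: p* solves 421 = 518 − 47·p*, so p* = (518 − 421)/47 ≈ 2.0638.
Strong-case type's separating payoff: 518 − 11 × p* = 518 − 11 × (518 − 421)/47 = 518 − 1067/47 ≈ 495.2979.
Pooling payoff: 0.70 × 518 + 0.30 × 421 = 488.9.
Difference: 495.2979 − 488.9 = 6.3979, i.e. 6.40 to two decimal places.
The strong-case type prefers to separate.

6.40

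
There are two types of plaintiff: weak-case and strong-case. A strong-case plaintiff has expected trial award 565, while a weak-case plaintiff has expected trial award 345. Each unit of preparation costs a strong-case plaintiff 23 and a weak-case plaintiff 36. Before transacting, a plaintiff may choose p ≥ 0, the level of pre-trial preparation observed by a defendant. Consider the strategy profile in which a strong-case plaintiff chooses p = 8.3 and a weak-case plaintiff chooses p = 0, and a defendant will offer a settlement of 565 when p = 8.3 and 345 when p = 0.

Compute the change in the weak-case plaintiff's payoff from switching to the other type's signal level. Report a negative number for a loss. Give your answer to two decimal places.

-78.80

Playing p = 0 the weak-case plaintiff receives 345.
Deviating to p = 8.3 brings payment 565 at cost 36 × 8.3 = 298.8, netting 266.2.
Gain from deviating: 266.2 − 345 = -78.80.
The gain is negative, so the weak-case type's incentive-compatibility constraint is satisfied.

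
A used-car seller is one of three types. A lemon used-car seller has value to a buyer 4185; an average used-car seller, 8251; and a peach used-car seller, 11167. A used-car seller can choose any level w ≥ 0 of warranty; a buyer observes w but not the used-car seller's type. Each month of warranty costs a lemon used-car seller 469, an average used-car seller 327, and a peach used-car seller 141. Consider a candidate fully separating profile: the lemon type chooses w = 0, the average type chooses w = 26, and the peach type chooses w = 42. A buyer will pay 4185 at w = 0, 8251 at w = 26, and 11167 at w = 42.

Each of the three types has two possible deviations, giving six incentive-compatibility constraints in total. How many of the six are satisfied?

5

Peach (own payoff 11167 − 141×42 = 5245): to w=0 gives 4185 → no gain ✓; to w=26 gives 8251 − 141×26 = 4585 → no gain ✓.
Lemon (own payoff 4185): to w=26 gives 8251 − 469×26 = -3943 → no gain ✓; to w=42 gives 11167 − 469×42 = -8531 → no gain ✓.
Average (own payoff 8251 − 327×26 = -251): to w=0 gives 4185 → profitable ✗; to w=42 gives 11167 − 327×42 = -2567 → no gain ✓.
5 of the 6 constraints hold; not an equilibrium.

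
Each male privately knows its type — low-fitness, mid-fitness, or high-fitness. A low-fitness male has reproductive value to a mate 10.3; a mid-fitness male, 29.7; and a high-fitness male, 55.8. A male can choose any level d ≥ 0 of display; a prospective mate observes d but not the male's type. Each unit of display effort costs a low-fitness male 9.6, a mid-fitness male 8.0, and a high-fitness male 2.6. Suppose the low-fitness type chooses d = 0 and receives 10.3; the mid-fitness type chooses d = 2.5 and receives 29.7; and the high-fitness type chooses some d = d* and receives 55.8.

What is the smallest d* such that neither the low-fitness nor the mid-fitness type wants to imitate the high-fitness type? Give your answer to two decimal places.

Low-fitness type (on-path payoff 10.3) won't mimic when 10.3 ≥ 55.8 − 9.6·d*, i.e. d* ≥ 4.74.
Mid-fitness type (on-path payoff 29.7 − 8.0×2.5 = 9.7) won't mimic when 9.7 ≥ 55.8 − 8.0·d*, i.e. d* ≥ 5.76.
Both must hold, so d* = max(4.74, 5.76) = 5.76. The mid-fitness type's constraint binds.

5.76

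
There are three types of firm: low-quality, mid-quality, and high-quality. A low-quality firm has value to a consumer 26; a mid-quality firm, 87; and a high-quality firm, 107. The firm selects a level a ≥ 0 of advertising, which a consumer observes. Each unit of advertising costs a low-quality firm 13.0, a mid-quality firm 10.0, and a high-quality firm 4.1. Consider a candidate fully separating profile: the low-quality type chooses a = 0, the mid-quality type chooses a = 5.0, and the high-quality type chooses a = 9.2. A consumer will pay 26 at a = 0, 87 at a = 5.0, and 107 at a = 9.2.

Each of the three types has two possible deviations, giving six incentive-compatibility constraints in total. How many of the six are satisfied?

6

High-quality (own payoff 107 − 4.1×9.2 = 69.28): to a=0 gives 26 → no gain ✓; to a=5.0 gives 87 − 4.1×5.0 = 66.5 → no gain ✓.
Mid-quality (own payoff 87 − 10.0×5.0 = 37): to a=0 gives 26 → no gain ✓; to a=9.2 gives 107 − 10.0×9.2 = 15 → no gain ✓.
Low-quality (own payoff 26): to a=5.0 gives 87 − 13.0×5.0 = 22 → no gain ✓; to a=9.2 gives 107 − 13.0×9.2 = -12.6 → no gain ✓.
6 of the 6 constraints hold; this profile is a separating equilibrium.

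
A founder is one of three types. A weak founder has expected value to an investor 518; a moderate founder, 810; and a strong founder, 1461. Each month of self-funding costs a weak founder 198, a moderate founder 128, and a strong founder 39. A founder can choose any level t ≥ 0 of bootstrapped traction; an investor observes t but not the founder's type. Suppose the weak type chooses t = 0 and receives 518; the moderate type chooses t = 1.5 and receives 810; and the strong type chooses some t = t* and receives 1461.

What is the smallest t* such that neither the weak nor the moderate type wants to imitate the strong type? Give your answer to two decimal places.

Weak type (on-path payoff 518) won't mimic when 518 ≥ 1461 − 198·t*, i.e. t* ≥ 4.76.
Moderate type (on-path payoff 810 − 128×1.5 = 618) won't mimic when 618 ≥ 1461 − 128·t*, i.e. t* ≥ 6.59.
Both must hold, so t* = max(4.76, 6.59) = 6.59. The moderate type's constraint binds.

6.59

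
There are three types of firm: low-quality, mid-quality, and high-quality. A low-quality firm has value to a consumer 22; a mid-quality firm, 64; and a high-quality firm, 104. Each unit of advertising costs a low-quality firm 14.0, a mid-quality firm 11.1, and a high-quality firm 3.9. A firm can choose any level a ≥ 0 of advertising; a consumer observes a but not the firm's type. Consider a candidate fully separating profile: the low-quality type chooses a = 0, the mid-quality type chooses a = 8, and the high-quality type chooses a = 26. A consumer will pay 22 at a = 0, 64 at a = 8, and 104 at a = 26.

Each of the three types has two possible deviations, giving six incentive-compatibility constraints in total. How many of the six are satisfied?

Mid-quality (own payoff 64 − 11.1×8 = -24.8): to a=0 gives 22 → profitable ✗; to a=26 gives 104 − 11.1×26 = -184.6 → no gain ✓.
Low-quality (own payoff 22): to a=8 gives 64 − 14.0×8 = -48 → no gain ✓; to a=26 gives 104 − 14.0×26 = -260 → no gain ✓.
High-quality (own payoff 104 − 3.9×26 = 2.6): to a=0 gives 22 → profitable ✗; to a=8 gives 64 − 3.9×8 = 32.8 → profitable ✗.
3 of the 6 constraints hold; not an equilibrium.

3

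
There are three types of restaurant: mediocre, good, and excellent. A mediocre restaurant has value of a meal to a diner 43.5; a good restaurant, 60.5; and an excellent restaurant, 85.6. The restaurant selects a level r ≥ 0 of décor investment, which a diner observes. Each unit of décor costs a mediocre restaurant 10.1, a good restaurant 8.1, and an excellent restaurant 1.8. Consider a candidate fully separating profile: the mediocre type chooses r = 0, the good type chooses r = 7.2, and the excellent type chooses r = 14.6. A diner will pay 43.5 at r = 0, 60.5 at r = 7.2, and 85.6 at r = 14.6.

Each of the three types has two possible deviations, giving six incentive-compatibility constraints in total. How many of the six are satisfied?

5

Excellent (own payoff 85.6 − 1.8×14.6 = 59.32): to r=0 gives 43.5 → no gain ✓; to r=7.2 gives 60.5 − 1.8×7.2 = 47.54 → no gain ✓.
Good (own payoff 60.5 − 8.1×7.2 = 2.18): to r=0 gives 43.5 → profitable ✗; to r=14.6 gives 85.6 − 8.1×14.6 = -32.66 → no gain ✓.
Mediocre (own payoff 43.5): to r=7.2 gives 60.5 − 10.1×7.2 = -12.22 → no gain ✓; to r=14.6 gives 85.6 − 10.1×14.6 = -61.86 → no gain ✓.
5 of the 6 constraints hold; not an equilibrium.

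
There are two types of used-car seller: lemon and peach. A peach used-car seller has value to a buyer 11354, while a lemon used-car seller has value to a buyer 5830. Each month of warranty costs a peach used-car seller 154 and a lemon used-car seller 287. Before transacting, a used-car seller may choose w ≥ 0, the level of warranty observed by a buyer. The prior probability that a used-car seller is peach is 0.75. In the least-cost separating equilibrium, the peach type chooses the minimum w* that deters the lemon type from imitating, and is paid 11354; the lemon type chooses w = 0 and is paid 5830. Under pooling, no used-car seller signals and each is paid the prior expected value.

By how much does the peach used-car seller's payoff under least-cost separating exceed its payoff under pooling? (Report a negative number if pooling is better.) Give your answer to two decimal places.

-1583.10

Least-cost separating signal: w* solves 5830 = 11354 − 287·w*, so w* = (11354 − 5830)/287 ≈ 19.2474.
Peach type's separating payoff: 11354 − 154 × w* = 11354 − 154 × (11354 − 5830)/287 = 11354 − 850696/287 ≈ 8389.9024.
Pooling payoff: 0.75 × 11354 + 0.25 × 5830 = 9973.
Difference: 8389.9024 − 9973 = -1583.0976, i.e. -1583.10 to two decimal places.
The peach type would prefer the pooling outcome.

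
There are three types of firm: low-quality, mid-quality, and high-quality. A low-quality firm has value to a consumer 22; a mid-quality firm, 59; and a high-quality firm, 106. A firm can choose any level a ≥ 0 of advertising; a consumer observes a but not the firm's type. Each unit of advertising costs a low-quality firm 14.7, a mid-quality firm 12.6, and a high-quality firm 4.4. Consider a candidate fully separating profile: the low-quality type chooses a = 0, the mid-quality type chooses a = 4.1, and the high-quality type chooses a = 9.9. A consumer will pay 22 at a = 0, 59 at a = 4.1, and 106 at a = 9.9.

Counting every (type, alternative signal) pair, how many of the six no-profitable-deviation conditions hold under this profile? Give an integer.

Mid-quality (own payoff 59 − 12.6×4.1 = 7.34): to a=0 gives 22 → profitable ✗; to a=9.9 gives 106 − 12.6×9.9 = -18.74 → no gain ✓.
High-quality (own payoff 106 − 4.4×9.9 = 62.44): to a=0 gives 22 → no gain ✓; to a=4.1 gives 59 − 4.4×4.1 = 40.96 → no gain ✓.
Low-quality (own payoff 22): to a=4.1 gives 59 − 14.7×4.1 = -1.27 → no gain ✓; to a=9.9 gives 106 − 14.7×9.9 = -39.53 → no gain ✓.
5 of the 6 constraints hold; not an equilibrium.

5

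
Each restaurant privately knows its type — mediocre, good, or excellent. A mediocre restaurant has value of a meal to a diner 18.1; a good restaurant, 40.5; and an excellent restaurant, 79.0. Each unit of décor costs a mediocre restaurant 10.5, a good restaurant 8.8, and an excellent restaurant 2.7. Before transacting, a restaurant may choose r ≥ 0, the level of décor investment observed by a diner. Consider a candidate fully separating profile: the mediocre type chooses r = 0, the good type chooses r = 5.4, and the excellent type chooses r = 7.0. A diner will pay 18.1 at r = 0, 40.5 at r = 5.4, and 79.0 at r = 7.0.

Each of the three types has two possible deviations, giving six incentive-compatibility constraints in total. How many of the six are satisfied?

Mediocre (own payoff 18.1): to r=5.4 gives 40.5 − 10.5×5.4 = -16.2 → no gain ✓; to r=7.0 gives 79.0 − 10.5×7.0 = 5.5 → no gain ✓.
Excellent (own payoff 79.0 − 2.7×7.0 = 60.1): to r=0 gives 18.1 → no gain ✓; to r=5.4 gives 40.5 − 2.7×5.4 = 25.92 → no gain ✓.
Good (own payoff 40.5 − 8.8×5.4 = -7.02): to r=0 gives 18.1 → profitable ✗; to r=7.0 gives 79.0 − 8.8×7.0 = 17.4 → profitable ✗.
4 of the 6 constraints hold; not an equilibrium.

4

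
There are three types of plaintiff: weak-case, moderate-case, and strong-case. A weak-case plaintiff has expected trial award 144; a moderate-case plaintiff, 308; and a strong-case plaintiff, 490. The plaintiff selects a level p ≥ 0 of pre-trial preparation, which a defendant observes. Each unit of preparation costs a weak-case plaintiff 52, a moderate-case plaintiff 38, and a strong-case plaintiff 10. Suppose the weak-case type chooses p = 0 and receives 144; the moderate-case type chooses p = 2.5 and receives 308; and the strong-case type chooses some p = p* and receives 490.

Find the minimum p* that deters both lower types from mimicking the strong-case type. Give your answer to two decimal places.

7.29

Moderate-case type (on-path payoff 308 − 38×2.5 = 213) won't mimic when 213 ≥ 490 − 38·p*, i.e. p* ≥ 7.29.
Weak-case type (on-path payoff 144) won't mimic when 144 ≥ 490 − 52·p*, i.e. p* ≥ 6.65.
Both must hold, so p* = max(6.65, 7.29) = 7.29. The moderate-case type's constraint binds.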